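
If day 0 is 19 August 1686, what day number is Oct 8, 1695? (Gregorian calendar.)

Aug 19, 1686 → Aug 19, 1687: 365 days.
Aug 19, 1687 → Aug 19, 1688: 366 days (Feb 29, 1688 is in that span).
Aug 19, 1688 → Aug 19, 1689: 365 days.
Aug 19, 1689 → Aug 19, 1690: 365 days.
Aug 19, 1690 → Aug 19, 1691: 365 days.
Aug 19, 1691 → Aug 19, 1692: 366 days (Feb 29, 1692 is in that span).
Aug 19, 1692 → Aug 19, 1693: 365 days.
Aug 19, 1693 → Aug 19, 1694: 365 days.
Aug 19, 1694 → Aug 19, 1695: 365 days.
Aug 19, 1695 → Sep 19, 1695: 31 days (August has 31).
Sep 19, 1695 → Oct 8, 1695: 19 days.
Total: 3337 days.

3337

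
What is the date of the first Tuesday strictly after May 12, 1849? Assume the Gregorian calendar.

May 12, 1849 is a Saturday.
From Saturday to the next Tuesday is 3 days.
May 12, 1849 + 3 = May 15, 1849.

May 15, 1849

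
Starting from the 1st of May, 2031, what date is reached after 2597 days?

+366 (one year; includes Feb 29, 2032) → May 1, 2032 (2231 left).
+365 (one year) → May 1, 2033 (1866 left).
+365 (one year) → May 1, 2034 (1501 left).
+365 (one year) → May 1, 2035 (1136 left).
+366 (one year; includes Feb 29, 2036) → May 1, 2036 (770 left).
+365 (one year) → May 1, 2037 (405 left).
+365 (one year) → May 1, 2038 (40 left).
May has 31 days: +31 → Jun 1, 2038 (9 left).
+9 → Jun 10, 2038.

June 10, 2038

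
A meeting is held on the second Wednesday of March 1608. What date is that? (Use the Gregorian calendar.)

March 12, 1608

March 1, 1608 is a Saturday.
The first Wednesday is therefore March 5 (4 days later).
The second Wednesday is 5 + 1×7 = March 12.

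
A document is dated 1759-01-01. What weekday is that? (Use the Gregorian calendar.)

Doomsday rule: the anchor day for the 1700s is Sunday. For year 59: 59÷12 = 4 r 11, and 11÷4 = 2, so 4+11+2 = 17.
Sunday + 17 ≡ Wednesday — that's 1759's doomsday.
In January the doomsday date is Jan 3 (1759 is not a leap year).
Jan 1 is 2 days before Jan 3; 2 mod 7 = 2, so Wednesday − 2 = Monday.

Monday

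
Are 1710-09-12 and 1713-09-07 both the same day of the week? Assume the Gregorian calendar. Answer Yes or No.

No

From Sep 12, 1710 to Sep 7, 1713 is 1091 days.
1091 mod 7 = 6, so they are different weekdays.
(Sep 12, 1710 is a Friday; Sep 7, 1713 is a Thursday.)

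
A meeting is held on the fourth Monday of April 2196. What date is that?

April 25, 2196

April 1, 2196 is a Friday.
The first Monday is therefore April 4 (3 days later).
The fourth Monday is 4 + 3×7 = April 25.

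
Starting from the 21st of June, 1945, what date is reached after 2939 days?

July 8, 1953

+365 (one year) → Jun 21, 1946 (2574 left).
+365 (one year) → Jun 21, 1947 (2209 left).
+366 (one year; includes Feb 29, 1948) → Jun 21, 1948 (1843 left).
+365 (one year) → Jun 21, 1949 (1478 left).
+365 (one year) → Jun 21, 1950 (1113 left).
+365 (one year) → Jun 21, 1951 (748 left).
+366 (one year; includes Feb 29, 1952) → Jun 21, 1952 (382 left).
Jun has 30 days: +10 → Jul 1, 1952 (372 left).
Jul has 31 days: +31 → Aug 1, 1952 (341 left).
Aug has 31 days: +31 → Sep 1, 1952 (310 left).
Sep has 30 days: +30 → Oct 1, 1952 (280 left).
Oct has 31 days: +31 → Nov 1, 1952 (249 left).
Nov has 30 days: +30 → Dec 1, 1952 (219 left).
Dec has 31 days: +31 → Jan 1, 1953 (188 left).
Jan has 31 days: +31 → Feb 1, 1953 (157 left).
Feb has 28 days: +28 → Mar 1, 1953 (129 left).
Mar has 31 days: +31 → Apr 1, 1953 (98 left).
Apr has 30 days: +30 → May 1, 1953 (68 left).
May has 31 days: +31 → Jun 1, 1953 (37 left).
Jun has 30 days: +30 → Jul 1, 1953 (7 left).
+7 → Jul 8, 1953.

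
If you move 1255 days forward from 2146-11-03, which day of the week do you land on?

First find the weekday of Nov 3, 2146. Doomsday rule: the anchor day for the 2100s is Sunday. For year 46: 46÷12 = 3 r 10, and 10÷4 = 2, so 3+10+2 = 15.
Sunday + 15 ≡ Monday — that's 2146's doomsday.
In November the doomsday date is Nov 7.
Nov 3 is 4 days before Nov 7; 4 mod 7 = 4, so Monday − 4 = Thursday.
1255 mod 7 = 2, so 1255 days after a Thursday is Thursday + 2 = Saturday.

Saturday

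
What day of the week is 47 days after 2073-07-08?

Jul 8, 2073 is a Saturday.
47 mod 7 = 5, so 47 days after a Saturday is Saturday + 5 = Thursday.

Thursday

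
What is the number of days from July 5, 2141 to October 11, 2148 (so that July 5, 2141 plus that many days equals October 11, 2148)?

2655

Jul 5, 2141 → Jul 5, 2142: 365 days.
Jul 5, 2142 → Jul 5, 2143: 365 days.
Jul 5, 2143 → Jul 5, 2144: 366 days (Feb 29, 2144 is in that span).
Jul 5, 2144 → Jul 5, 2145: 365 days.
Jul 5, 2145 → Jul 5, 2146: 365 days.
Jul 5, 2146 → Jul 5, 2147: 365 days.
Jul 5, 2147 → Jul 5, 2148: 366 days (Feb 29, 2148 is in that span).
Jul 5, 2148 → Aug 5, 2148: 31 days (July has 31).
Aug 5, 2148 → Sep 5, 2148: 31 days (August has 31).
Sep 5, 2148 → Oct 5, 2148: 30 days (September has 30).
Oct 5, 2148 → Oct 11, 2148: 6 days.
Total: 2655 days.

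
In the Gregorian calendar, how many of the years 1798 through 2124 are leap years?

79

Multiples of 4 in [1798,2124]: 82.
Of those, multiples of 100: 4 (not leap unless ÷400).
Multiples of 400: 1.
Leap years = 82 − 4 + 1 = 79.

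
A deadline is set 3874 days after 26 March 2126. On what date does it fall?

+365 (one year) → Mar 26, 2127 (3509 left).
+366 (one year; includes Feb 29, 2128) → Mar 26, 2128 (3143 left).
+365 (one year) → Mar 26, 2129 (2778 left).
+365 (one year) → Mar 26, 2130 (2413 left).
+365 (one year) → Mar 26, 2131 (2048 left).
+366 (one year; includes Feb 29, 2132) → Mar 26, 2132 (1682 left).
+365 (one year) → Mar 26, 2133 (1317 left).
+365 (one year) → Mar 26, 2134 (952 left).
+365 (one year) → Mar 26, 2135 (587 left).
+366 (one year; includes Feb 29, 2136) → Mar 26, 2136 (221 left).
Mar has 31 days: +6 → Apr 1, 2136 (215 left).
Apr has 30 days: +30 → May 1, 2136 (185 left).
May has 31 days: +31 → Jun 1, 2136 (154 left).
Jun has 30 days: +30 → Jul 1, 2136 (124 left).
Jul has 31 days: +31 → Aug 1, 2136 (93 left).
Aug has 31 days: +31 → Sep 1, 2136 (62 left).
Sep has 30 days: +30 → Oct 1, 2136 (32 left).
Oct has 31 days: +31 → Nov 1, 2136 (1 left).
+1 → Nov 2, 2136.

November 2, 2136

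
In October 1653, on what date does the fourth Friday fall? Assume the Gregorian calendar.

October 1, 1653 is a Wednesday.
The first Friday is therefore October 3 (2 days later).
The fourth Friday is 3 + 3×7 = October 24.

October 24, 1653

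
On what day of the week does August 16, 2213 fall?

Monday

Doomsday rule: the anchor day for the 2200s is Friday. For year 13: 13÷12 = 1 r 1, and 1÷4 = 0, so 1+1+0 = 2.
Friday + 2 ≡ Sunday — that's 2213's doomsday.
In August the doomsday date is Aug 8.
Aug 16 is 8 days after Aug 8; 8 mod 7 = 1, so Sunday + 1 = Monday.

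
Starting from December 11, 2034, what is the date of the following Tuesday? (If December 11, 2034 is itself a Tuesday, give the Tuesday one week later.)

December 12, 2034

Dec 11, 2034 is a Monday.
From Monday to the next Tuesday is 1 day.
Dec 11, 2034 + 1 = Dec 12, 2034.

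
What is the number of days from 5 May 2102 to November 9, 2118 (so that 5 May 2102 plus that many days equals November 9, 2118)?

6032

May 5, 2102 → May 5, 2103: 365 days.
May 5, 2103 → May 5, 2104: 366 days (Feb 29, 2104 is in that span).
May 5, 2104 → May 5, 2105: 365 days.
May 5, 2105 → May 5, 2106: 365 days.
May 5, 2106 → May 5, 2107: 365 days.
May 5, 2107 → May 5, 2108: 366 days (Feb 29, 2108 is in that span).
May 5, 2108 → May 5, 2109: 365 days.
May 5, 2109 → May 5, 2110: 365 days.
May 5, 2110 → May 5, 2111: 365 days.
May 5, 2111 → May 5, 2112: 366 days (Feb 29, 2112 is in that span).
May 5, 2112 → May 5, 2113: 365 days.
May 5, 2113 → May 5, 2114: 365 days.
May 5, 2114 → May 5, 2115: 365 days.
May 5, 2115 → May 5, 2116: 366 days (Feb 29, 2116 is in that span).
May 5, 2116 → May 5, 2117: 365 days.
May 5, 2117 → May 5, 2118: 365 days.
May 5, 2118 → Jun 5, 2118: 31 days (May has 31).
Jun 5, 2118 → Jul 5, 2118: 30 days (June has 30).
Jul 5, 2118 → Aug 5, 2118: 31 days (July has 31).
Aug 5, 2118 → Sep 5, 2118: 31 days (August has 31).
Sep 5, 2118 → Oct 5, 2118: 30 days (September has 30).
Oct 5, 2118 → Nov 5, 2118: 31 days (October has 31).
Nov 5, 2118 → Nov 9, 2118: 4 days.
Total: 6032 days.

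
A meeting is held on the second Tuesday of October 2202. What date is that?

October 12, 2202

October 1, 2202 is a Friday.
The first Tuesday is therefore October 5 (4 days later).
The second Tuesday is 5 + 1×7 = October 12.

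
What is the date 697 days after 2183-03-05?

January 30, 2185

+366 (one year; includes Feb 29, 2184) → Mar 5, 2184 (331 left).
Mar has 31 days: +27 → Apr 1, 2184 (304 left).
Apr has 30 days: +30 → May 1, 2184 (274 left).
May has 31 days: +31 → Jun 1, 2184 (243 left).
Jun has 30 days: +30 → Jul 1, 2184 (213 left).
Jul has 31 days: +31 → Aug 1, 2184 (182 left).
Aug has 31 days: +31 → Sep 1, 2184 (151 left).
Sep has 30 days: +30 → Oct 1, 2184 (121 left).
Oct has 31 days: +31 → Nov 1, 2184 (90 left).
Nov has 30 days: +30 → Dec 1, 2184 (60 left).
Dec has 31 days: +31 → Jan 1, 2185 (29 left).
+29 → Jan 30, 2185.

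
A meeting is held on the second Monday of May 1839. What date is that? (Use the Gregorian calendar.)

May 1, 1839 is a Wednesday.
The first Monday is therefore May 6 (5 days later).
The second Monday is 6 + 1×7 = May 13.

May 13, 1839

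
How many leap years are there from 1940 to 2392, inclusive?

111

Multiples of 4 in [1940,2392]: 114.
Of those, multiples of 100: 4 (not leap unless ÷400).
Multiples of 400: 1.
Leap years = 114 − 4 + 1 = 111.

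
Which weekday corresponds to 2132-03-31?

Monday

Doomsday rule: the anchor day for the 2100s is Sunday. For year 32: 32÷12 = 2 r 8, and 8÷4 = 2, so 2+8+2 = 12.
Sunday + 12 ≡ Friday — that's 2132's doomsday.
In March the doomsday date is Mar 14.
Mar 31 is 17 days after Mar 14; 17 mod 7 = 3, so Friday + 3 = Monday.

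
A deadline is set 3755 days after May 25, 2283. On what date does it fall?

September 4, 2293

+366 (one year; includes Feb 29, 2284) → May 25, 2284 (3389 left).
+365 (one year) → May 25, 2285 (3024 left).
+365 (one year) → May 25, 2286 (2659 left).
+365 (one year) → May 25, 2287 (2294 left).
+366 (one year; includes Feb 29, 2288) → May 25, 2288 (1928 left).
+365 (one year) → May 25, 2289 (1563 left).
+365 (one year) → May 25, 2290 (1198 left).
+365 (one year) → May 25, 2291 (833 left).
+366 (one year; includes Feb 29, 2292) → May 25, 2292 (467 left).
+365 (one year) → May 25, 2293 (102 left).
May has 31 days: +7 → Jun 1, 2293 (95 left).
Jun has 30 days: +30 → Jul 1, 2293 (65 left).
Jul has 31 days: +31 → Aug 1, 2293 (34 left).
Aug has 31 days: +31 → Sep 1, 2293 (3 left).
+3 → Sep 4, 2293.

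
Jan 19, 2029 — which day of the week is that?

Doomsday rule: the anchor day for the 2000s is Tuesday. For year 29: 29÷12 = 2 r 5, and 5÷4 = 1, so 2+5+1 = 8.
Tuesday + 8 ≡ Wednesday — that's 2029's doomsday.
In January the doomsday date is Jan 3 (2029 is not a leap year).
Jan 19 is 16 days after Jan 3; 16 mod 7 = 2, so Wednesday + 2 = Friday.

Friday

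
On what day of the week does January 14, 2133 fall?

Wednesday

January 1, 2133 is a Thursday.
Jan 1, 2133 → Jan 14, 2133: 13 days.
Total: 13 days.
13 mod 7 = 6, so Thursday + 6 = Wednesday.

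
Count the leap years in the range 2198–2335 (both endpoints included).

Multiples of 4 in [2198,2335]: 34.
Of those, multiples of 100: 2 (not leap unless ÷400).
Multiples of 400: 0.
Leap years = 34 − 2 + 0 = 32.

32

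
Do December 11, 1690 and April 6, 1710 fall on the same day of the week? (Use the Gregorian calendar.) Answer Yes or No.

No

From Dec 11, 1690 to Apr 6, 1710 is 7055 days.
7055 mod 7 = 6, so they are different weekdays.
(Dec 11, 1690 is a Monday; Apr 6, 1710 is a Sunday.)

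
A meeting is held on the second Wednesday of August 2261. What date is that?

August 14, 2261

August 1, 2261 is a Thursday.
The first Wednesday is therefore August 7 (6 days later).
The second Wednesday is 7 + 1×7 = August 14.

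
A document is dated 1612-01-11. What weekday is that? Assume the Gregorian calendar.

Doomsday rule: the anchor day for the 1600s is Tuesday. For year 12: 12÷12 = 1 r 0, and 0÷4 = 0, so 1+0+0 = 1.
Tuesday + 1 ≡ Wednesday — that's 1612's doomsday.
In January the doomsday date is Jan 4 (1612 is a leap year (divisible by 4)).
Jan 11 is 7 days after Jan 4; 7 mod 7 = 0, so Wednesday + 0 = Wednesday.

Wednesday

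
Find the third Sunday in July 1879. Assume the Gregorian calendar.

July 20, 1879

July 1, 1879 is a Tuesday.
The first Sunday is therefore July 6 (5 days later).
The third Sunday is 6 + 2×7 = July 20.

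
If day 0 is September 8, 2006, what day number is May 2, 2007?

236

Sep 8, 2006 → Oct 8, 2006: 30 days (September has 30).
Oct 8, 2006 → Nov 8, 2006: 31 days (October has 31).
Nov 8, 2006 → Dec 8, 2006: 30 days (November has 30).
Dec 8, 2006 → Jan 8, 2007: 31 days (December has 31).
Jan 8, 2007 → Feb 8, 2007: 31 days (January has 31).
Feb 8, 2007 → Mar 8, 2007: 28 days (February has 28).
Mar 8, 2007 → Apr 8, 2007: 31 days (March has 31).
Apr 8, 2007 → May 2, 2007: 24 days.
Total: 236 days.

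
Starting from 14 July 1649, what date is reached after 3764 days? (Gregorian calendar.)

November 3, 1659

+365 (one year) → Jul 14, 1650 (3399 left).
+365 (one year) → Jul 14, 1651 (3034 left).
+366 (one year; includes Feb 29, 1652) → Jul 14, 1652 (2668 left).
+365 (one year) → Jul 14, 1653 (2303 left).
+365 (one year) → Jul 14, 1654 (1938 left).
+365 (one year) → Jul 14, 1655 (1573 left).
+366 (one year; includes Feb 29, 1656) → Jul 14, 1656 (1207 left).
+365 (one year) → Jul 14, 1657 (842 left).
+365 (one year) → Jul 14, 1658 (477 left).
+365 (one year) → Jul 14, 1659 (112 left).
Jul has 31 days: +18 → Aug 1, 1659 (94 left).
Aug has 31 days: +31 → Sep 1, 1659 (63 left).
Sep has 30 days: +30 → Oct 1, 1659 (33 left).
Oct has 31 days: +31 → Nov 1, 1659 (2 left).
+2 → Nov 3, 1659.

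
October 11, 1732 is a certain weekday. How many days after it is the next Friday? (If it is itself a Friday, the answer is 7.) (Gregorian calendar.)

Oct 11, 1732 is a Saturday.
From Saturday to the next Friday is 6 days.

6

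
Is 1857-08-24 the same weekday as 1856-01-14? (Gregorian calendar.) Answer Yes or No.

Yes

From Jan 14, 1856 to Aug 24, 1857 is 588 days.
588 mod 7 = 0, so they are the same weekday.
(Jan 14, 1856 is a Monday; Aug 24, 1857 is a Monday.)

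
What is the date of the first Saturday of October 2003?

October 4, 2003

October 1, 2003 is a Wednesday.
The first Saturday is therefore October 4 (3 days later).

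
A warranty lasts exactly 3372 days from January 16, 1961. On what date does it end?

April 11, 1970

+365 (one year) → Jan 16, 1962 (3007 left).
+365 (one year) → Jan 16, 1963 (2642 left).
+365 (one year) → Jan 16, 1964 (2277 left).
+366 (one year; includes Feb 29, 1964) → Jan 16, 1965 (1911 left).
+365 (one year) → Jan 16, 1966 (1546 left).
+365 (one year) → Jan 16, 1967 (1181 left).
+365 (one year) → Jan 16, 1968 (816 left).
+366 (one year; includes Feb 29, 1968) → Jan 16, 1969 (450 left).
+365 (one year) → Jan 16, 1970 (85 left).
Jan has 31 days: +16 → Feb 1, 1970 (69 left).
Feb has 28 days: +28 → Mar 1, 1970 (41 left).
Mar has 31 days: +31 → Apr 1, 1970 (10 left).
+10 → Apr 11, 1970.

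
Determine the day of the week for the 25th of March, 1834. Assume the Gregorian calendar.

Tuesday

Doomsday rule: the anchor day for the 1800s is Friday. For year 34: 34÷12 = 2 r 10, and 10÷4 = 2, so 2+10+2 = 14.
Friday + 14 ≡ Friday — that's 1834's doomsday.
In March the doomsday date is Mar 14.
Mar 25 is 11 days after Mar 14; 11 mod 7 = 4, so Friday + 4 = Tuesday.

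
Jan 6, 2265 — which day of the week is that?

Friday

Doomsday rule: the anchor day for the 2200s is Friday. For year 65: 65÷12 = 5 r 5, and 5÷4 = 1, so 5+5+1 = 11.
Friday + 11 ≡ Tuesday — that's 2265's doomsday.
In January the doomsday date is Jan 3 (2265 is not a leap year).
Jan 6 is 3 days after Jan 3; 3 mod 7 = 3, so Tuesday + 3 = Friday.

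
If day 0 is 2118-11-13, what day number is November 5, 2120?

723

Nov 13, 2118 → Nov 13, 2119: 365 days.
Nov 13, 2119 → Dec 13, 2119: 30 days (November has 30).
Dec 13, 2119 → Jan 13, 2120: 31 days (December has 31).
Jan 13, 2120 → Feb 13, 2120: 31 days (January has 31).
Feb 13, 2120 → Mar 13, 2120: 29 days (February has 29).
Mar 13, 2120 → Apr 13, 2120: 31 days (March has 31).
Apr 13, 2120 → May 13, 2120: 30 days (April has 30).
May 13, 2120 → Jun 13, 2120: 31 days (May has 31).
Jun 13, 2120 → Jul 13, 2120: 30 days (June has 30).
Jul 13, 2120 → Aug 13, 2120: 31 days (July has 31).
Aug 13, 2120 → Sep 13, 2120: 31 days (August has 31).
Sep 13, 2120 → Oct 13, 2120: 30 days (September has 30).
Oct 13, 2120 → Nov 5, 2120: 23 days.
Total: 723 days.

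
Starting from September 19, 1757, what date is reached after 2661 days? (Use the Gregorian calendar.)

+365 (one year) → Sep 19, 1758 (2296 left).
+365 (one year) → Sep 19, 1759 (1931 left).
+366 (one year; includes Feb 29, 1760) → Sep 19, 1760 (1565 left).
+365 (one year) → Sep 19, 1761 (1200 left).
+365 (one year) → Sep 19, 1762 (835 left).
+365 (one year) → Sep 19, 1763 (470 left).
+366 (one year; includes Feb 29, 1764) → Sep 19, 1764 (104 left).
Sep has 30 days: +12 → Oct 1, 1764 (92 left).
Oct has 31 days: +31 → Nov 1, 1764 (61 left).
Nov has 30 days: +30 → Dec 1, 1764 (31 left).
Dec has 31 days: +31 → Jan 1, 1765 (0 left).

January 1, 1765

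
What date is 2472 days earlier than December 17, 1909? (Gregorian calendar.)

−365 (one year) → Dec 17, 1908 (2107 left).
−366 (one year; includes Feb 29, 1908) → Dec 17, 1907 (1741 left).
−365 (one year) → Dec 17, 1906 (1376 left).
−365 (one year) → Dec 17, 1905 (1011 left).
−365 (one year) → Dec 17, 1904 (646 left).
−366 (one year; includes Feb 29, 1904) → Dec 17, 1903 (280 left).
−17 → Nov 30, 1903 (end of Nov, 30 days; 263 left).
−30 → Oct 31, 1903 (end of Oct, 31 days; 233 left).
−31 → Sep 30, 1903 (end of Sep, 30 days; 202 left).
−30 → Aug 31, 1903 (end of Aug, 31 days; 172 left).
−31 → Jul 31, 1903 (end of Jul, 31 days; 141 left).
−31 → Jun 30, 1903 (end of Jun, 30 days; 110 left).
−30 → May 31, 1903 (end of May, 31 days; 80 left).
−31 → Apr 30, 1903 (end of Apr, 30 days; 49 left).
−30 → Mar 31, 1903 (end of Mar, 31 days; 19 left).
−19 → Mar 12, 1903.

March 12, 1903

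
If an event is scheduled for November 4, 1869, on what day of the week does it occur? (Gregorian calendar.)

Thursday

Doomsday rule: the anchor day for the 1800s is Friday. For year 69: 69÷12 = 5 r 9, and 9÷4 = 2, so 5+9+2 = 16.
Friday + 16 ≡ Sunday — that's 1869's doomsday.
In November the doomsday date is Nov 7.
Nov 4 is 3 days before Nov 7; 3 mod 7 = 3, so Sunday − 3 = Thursday.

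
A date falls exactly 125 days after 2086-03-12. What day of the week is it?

Monday

First find the weekday of Mar 12, 2086. Doomsday rule: the anchor day for the 2000s is Tuesday. For year 86: 86÷12 = 7 r 2, and 2÷4 = 0, so 7+2+0 = 9.
Tuesday + 9 ≡ Thursday — that's 2086's doomsday.
In March the doomsday date is Mar 14.
Mar 12 is 2 days before Mar 14; 2 mod 7 = 2, so Thursday − 2 = Tuesday.
125 mod 7 = 6, so 125 days after a Tuesday is Tuesday + 6 = Monday.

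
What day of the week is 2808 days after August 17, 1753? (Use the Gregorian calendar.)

Saturday

First find the weekday of Aug 17, 1753. Doomsday rule: the anchor day for the 1700s is Sunday. For year 53: 53÷12 = 4 r 5, and 5÷4 = 1, so 4+5+1 = 10.
Sunday + 10 ≡ Wednesday — that's 1753's doomsday.
In August the doomsday date is Aug 8.
Aug 17 is 9 days after Aug 8; 9 mod 7 = 2, so Wednesday + 2 = Friday.
2808 mod 7 = 1, so 2808 days after a Friday is Friday + 1 = Saturday.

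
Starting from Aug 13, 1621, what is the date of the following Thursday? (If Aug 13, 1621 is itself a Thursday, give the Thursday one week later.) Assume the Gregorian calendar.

August 19, 1621

Aug 13, 1621 is a Friday.
From Friday to the next Thursday is 6 days.
Aug 13, 1621 + 6 = Aug 19, 1621.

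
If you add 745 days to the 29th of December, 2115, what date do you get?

January 12, 2118

+366 (one year; includes Feb 29, 2116) → Dec 29, 2116 (379 left).
Dec has 31 days: +3 → Jan 1, 2117 (376 left).
Jan has 31 days: +31 → Feb 1, 2117 (345 left).
Feb has 28 days: +28 → Mar 1, 2117 (317 left).
Mar has 31 days: +31 → Apr 1, 2117 (286 left).
Apr has 30 days: +30 → May 1, 2117 (256 left).
May has 31 days: +31 → Jun 1, 2117 (225 left).
Jun has 30 days: +30 → Jul 1, 2117 (195 left).
Jul has 31 days: +31 → Aug 1, 2117 (164 left).
Aug has 31 days: +31 → Sep 1, 2117 (133 left).
Sep has 30 days: +30 → Oct 1, 2117 (103 left).
Oct has 31 days: +31 → Nov 1, 2117 (72 left).
Nov has 30 days: +30 → Dec 1, 2117 (42 left).
Dec has 31 days: +31 → Jan 1, 2118 (11 left).
+11 → Jan 12, 2118.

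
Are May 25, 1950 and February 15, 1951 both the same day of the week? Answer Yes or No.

Yes

From May 25, 1950 to Feb 15, 1951 is 266 days.
266 mod 7 = 0, so they are the same weekday.
(May 25, 1950 is a Thursday; Feb 15, 1951 is a Thursday.)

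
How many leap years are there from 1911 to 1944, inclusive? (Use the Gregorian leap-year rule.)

Multiples of 4 in [1911,1944]: 9.
Of those, multiples of 100: 0 (not leap unless ÷400).
Multiples of 400: 0.
Leap years = 9 − 0 + 0 = 9.

9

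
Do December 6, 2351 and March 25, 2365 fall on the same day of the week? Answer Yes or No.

From Dec 6, 2351 to Mar 25, 2365 is 4858 days.
4858 mod 7 = 0, so they are the same weekday.
(Dec 6, 2351 is a Thursday; Mar 25, 2365 is a Thursday.)

Yes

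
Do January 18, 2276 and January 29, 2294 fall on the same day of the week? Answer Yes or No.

No

From Jan 18, 2276 to Jan 29, 2294 is 6586 days.
6586 mod 7 = 6, so they are different weekdays.
(Jan 18, 2276 is a Tuesday; Jan 29, 2294 is a Monday.)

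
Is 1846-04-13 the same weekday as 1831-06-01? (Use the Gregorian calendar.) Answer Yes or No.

No

From Jun 1, 1831 to Apr 13, 1846 is 5430 days.
5430 mod 7 = 5, so they are different weekdays.
(Jun 1, 1831 is a Wednesday; Apr 13, 1846 is a Monday.)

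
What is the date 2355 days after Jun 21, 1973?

December 2, 1979

+365 (one year) → Jun 21, 1974 (1990 left).
+365 (one year) → Jun 21, 1975 (1625 left).
+366 (one year; includes Feb 29, 1976) → Jun 21, 1976 (1259 left).
+365 (one year) → Jun 21, 1977 (894 left).
+365 (one year) → Jun 21, 1978 (529 left).
+365 (one year) → Jun 21, 1979 (164 left).
Jun has 30 days: +10 → Jul 1, 1979 (154 left).
Jul has 31 days: +31 → Aug 1, 1979 (123 left).
Aug has 31 days: +31 → Sep 1, 1979 (92 left).
Sep has 30 days: +30 → Oct 1, 1979 (62 left).
Oct has 31 days: +31 → Nov 1, 1979 (31 left).
Nov has 30 days: +30 → Dec 1, 1979 (1 left).
+1 → Dec 2, 1979.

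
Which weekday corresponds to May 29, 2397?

Thursday

Doomsday rule: the anchor day for the 2300s is Wednesday. For year 97: 97÷12 = 8 r 1, and 1÷4 = 0, so 8+1+0 = 9.
Wednesday + 9 ≡ Friday — that's 2397's doomsday.
In May the doomsday date is May 9.
May 29 is 20 days after May 9; 20 mod 7 = 6, so Friday + 6 = Thursday.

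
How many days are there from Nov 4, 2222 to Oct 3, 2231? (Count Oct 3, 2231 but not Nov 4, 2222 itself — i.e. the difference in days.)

3255

Nov 4, 2222 → Nov 4, 2223: 365 days.
Nov 4, 2223 → Nov 4, 2224: 366 days (Feb 29, 2224 is in that span).
Nov 4, 2224 → Nov 4, 2225: 365 days.
Nov 4, 2225 → Nov 4, 2226: 365 days.
Nov 4, 2226 → Nov 4, 2227: 365 days.
Nov 4, 2227 → Nov 4, 2228: 366 days (Feb 29, 2228 is in that span).
Nov 4, 2228 → Nov 4, 2229: 365 days.
Nov 4, 2229 → Nov 4, 2230: 365 days.
Nov 4, 2230 → Dec 4, 2230: 30 days (November has 30).
Dec 4, 2230 → Jan 4, 2231: 31 days (December has 31).
Jan 4, 2231 → Feb 4, 2231: 31 days (January has 31).
Feb 4, 2231 → Mar 4, 2231: 28 days (February has 28).
Mar 4, 2231 → Apr 4, 2231: 31 days (March has 31).
Apr 4, 2231 → May 4, 2231: 30 days (April has 30).
May 4, 2231 → Jun 4, 2231: 31 days (May has 31).
Jun 4, 2231 → Jul 4, 2231: 30 days (June has 30).
Jul 4, 2231 → Aug 4, 2231: 31 days (July has 31).
Aug 4, 2231 → Sep 4, 2231: 31 days (August has 31).
Sep 4, 2231 → Oct 3, 2231: 29 days.
Total: 3255 days.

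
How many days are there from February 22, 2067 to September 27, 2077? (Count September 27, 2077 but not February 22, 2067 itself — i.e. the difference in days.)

3870

Feb 22, 2067 → Feb 22, 2068: 365 days.
Feb 22, 2068 → Feb 22, 2069: 366 days (Feb 29, 2068 is in that span).
Feb 22, 2069 → Feb 22, 2070: 365 days.
Feb 22, 2070 → Feb 22, 2071: 365 days.
Feb 22, 2071 → Feb 22, 2072: 365 days.
Feb 22, 2072 → Feb 22, 2073: 366 days (Feb 29, 2072 is in that span).
Feb 22, 2073 → Feb 22, 2074: 365 days.
Feb 22, 2074 → Feb 22, 2075: 365 days.
Feb 22, 2075 → Feb 22, 2076: 365 days.
Feb 22, 2076 → Feb 22, 2077: 366 days (Feb 29, 2076 is in that span).
Feb 22, 2077 → Mar 22, 2077: 28 days (February has 28).
Mar 22, 2077 → Apr 22, 2077: 31 days (March has 31).
Apr 22, 2077 → May 22, 2077: 30 days (April has 30).
May 22, 2077 → Jun 22, 2077: 31 days (May has 31).
Jun 22, 2077 → Jul 22, 2077: 30 days (June has 30).
Jul 22, 2077 → Aug 22, 2077: 31 days (July has 31).
Aug 22, 2077 → Sep 22, 2077: 31 days (August has 31).
Sep 22, 2077 → Sep 27, 2077: 5 days.
Total: 3870 days.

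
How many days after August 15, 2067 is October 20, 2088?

7737

Aug 15, 2067 → Aug 15, 2068: 366 days (Feb 29, 2068 is in that span).
Aug 15, 2068 → Aug 15, 2069: 365 days.
Aug 15, 2069 → Aug 15, 2070: 365 days.
Aug 15, 2070 → Aug 15, 2071: 365 days.
Aug 15, 2071 → Aug 15, 2072: 366 days (Feb 29, 2072 is in that span).
Aug 15, 2072 → Aug 15, 2073: 365 days.
Aug 15, 2073 → Aug 15, 2074: 365 days.
Aug 15, 2074 → Aug 15, 2075: 365 days.
Aug 15, 2075 → Aug 15, 2076: 366 days (Feb 29, 2076 is in that span).
Aug 15, 2076 → Aug 15, 2077: 365 days.
Aug 15, 2077 → Aug 15, 2078: 365 days.
Aug 15, 2078 → Aug 15, 2079: 365 days.
Aug 15, 2079 → Aug 15, 2080: 366 days (Feb 29, 2080 is in that span).
Aug 15, 2080 → Aug 15, 2081: 365 days.
Aug 15, 2081 → Aug 15, 2082: 365 days.
Aug 15, 2082 → Aug 15, 2083: 365 days.
Aug 15, 2083 → Aug 15, 2084: 366 days (Feb 29, 2084 is in that span).
Aug 15, 2084 → Aug 15, 2085: 365 days.
Aug 15, 2085 → Aug 15, 2086: 365 days.
Aug 15, 2086 → Aug 15, 2087: 365 days.
Aug 15, 2087 → Aug 15, 2088: 366 days (Feb 29, 2088 is in that span).
Aug 15, 2088 → Sep 15, 2088: 31 days (August has 31).
Sep 15, 2088 → Oct 15, 2088: 30 days (September has 30).
Oct 15, 2088 → Oct 20, 2088: 5 days.
Total: 7737 days.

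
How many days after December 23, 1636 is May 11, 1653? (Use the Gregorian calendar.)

Dec 23, 1636 → Dec 23, 1637: 365 days.
Dec 23, 1637 → Dec 23, 1638: 365 days.
Dec 23, 1638 → Dec 23, 1639: 365 days.
Dec 23, 1639 → Dec 23, 1640: 366 days (Feb 29, 1640 is in that span).
Dec 23, 1640 → Dec 23, 1641: 365 days.
Dec 23, 1641 → Dec 23, 1642: 365 days.
Dec 23, 1642 → Dec 23, 1643: 365 days.
Dec 23, 1643 → Dec 23, 1644: 366 days (Feb 29, 1644 is in that span).
Dec 23, 1644 → Dec 23, 1645: 365 days.
Dec 23, 1645 → Dec 23, 1646: 365 days.
Dec 23, 1646 → Dec 23, 1647: 365 days.
Dec 23, 1647 → Dec 23, 1648: 366 days (Feb 29, 1648 is in that span).
Dec 23, 1648 → Dec 23, 1649: 365 days.
Dec 23, 1649 → Dec 23, 1650: 365 days.
Dec 23, 1650 → Dec 23, 1651: 365 days.
Dec 23, 1651 → Dec 23, 1652: 366 days (Feb 29, 1652 is in that span).
Dec 23, 1652 → Jan 23, 1653: 31 days (December has 31).
Jan 23, 1653 → Feb 23, 1653: 31 days (January has 31).
Feb 23, 1653 → Mar 23, 1653: 28 days (February has 28).
Mar 23, 1653 → Apr 23, 1653: 31 days (March has 31).
Apr 23, 1653 → May 11, 1653: 18 days.
Total: 5983 days.

5983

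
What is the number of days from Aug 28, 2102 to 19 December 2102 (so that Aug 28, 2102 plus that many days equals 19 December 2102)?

113

Aug 28, 2102 → Sep 28, 2102: 31 days (August has 31).
Sep 28, 2102 → Oct 28, 2102: 30 days (September has 30).
Oct 28, 2102 → Nov 28, 2102: 31 days (October has 31).
Nov 28, 2102 → Dec 19, 2102: 21 days.
Total: 113 days.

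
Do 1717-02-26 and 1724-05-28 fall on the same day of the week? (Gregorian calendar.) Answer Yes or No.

From Feb 26, 1717 to May 28, 1724 is 2648 days.
2648 mod 7 = 2, so they are different weekdays.
(Feb 26, 1717 is a Friday; May 28, 1724 is a Sunday.)

No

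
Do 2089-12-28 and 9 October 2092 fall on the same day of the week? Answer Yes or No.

From Dec 28, 2089 to Oct 9, 2092 is 1016 days.
1016 mod 7 = 1, so they are different weekdays.
(Dec 28, 2089 is a Wednesday; Oct 9, 2092 is a Thursday.)

No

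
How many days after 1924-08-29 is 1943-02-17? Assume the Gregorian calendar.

6746

Aug 29, 1924 → Aug 29, 1925: 365 days.
Aug 29, 1925 → Aug 29, 1926: 365 days.
Aug 29, 1926 → Aug 29, 1927: 365 days.
Aug 29, 1927 → Aug 29, 1928: 366 days (Feb 29, 1928 is in that span).
Aug 29, 1928 → Aug 29, 1929: 365 days.
Aug 29, 1929 → Aug 29, 1930: 365 days.
Aug 29, 1930 → Aug 29, 1931: 365 days.
Aug 29, 1931 → Aug 29, 1932: 366 days (Feb 29, 1932 is in that span).
Aug 29, 1932 → Aug 29, 1933: 365 days.
Aug 29, 1933 → Aug 29, 1934: 365 days.
Aug 29, 1934 → Aug 29, 1935: 365 days.
Aug 29, 1935 → Aug 29, 1936: 366 days (Feb 29, 1936 is in that span).
Aug 29, 1936 → Aug 29, 1937: 365 days.
Aug 29, 1937 → Aug 29, 1938: 365 days.
Aug 29, 1938 → Aug 29, 1939: 365 days.
Aug 29, 1939 → Aug 29, 1940: 366 days (Feb 29, 1940 is in that span).
Aug 29, 1940 → Aug 29, 1941: 365 days.
Aug 29, 1941 → Aug 29, 1942: 365 days.
Aug 29, 1942 → Sep 29, 1942: 31 days (August has 31).
Sep 29, 1942 → Oct 29, 1942: 30 days (September has 30).
Oct 29, 1942 → Nov 29, 1942: 31 days (October has 31).
Nov 29, 1942 → Dec 29, 1942: 30 days (November has 30).
Dec 29, 1942 → Jan 29, 1943: 31 days (December has 31).
Jan 29, 1943 → Feb 17, 1943: 19 days.
Total: 6746 days.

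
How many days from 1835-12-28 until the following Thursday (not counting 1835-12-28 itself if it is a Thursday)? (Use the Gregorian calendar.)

Dec 28, 1835 is a Monday.
From Monday to the next Thursday is 3 days.

3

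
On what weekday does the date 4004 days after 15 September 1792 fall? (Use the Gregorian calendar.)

Saturday

First find the weekday of Sep 15, 1792. Doomsday rule: the anchor day for the 1700s is Sunday. For year 92: 92÷12 = 7 r 8, and 8÷4 = 2, so 7+8+2 = 17.
Sunday + 17 ≡ Wednesday — that's 1792's doomsday.
In September the doomsday date is Sep 5.
Sep 15 is 10 days after Sep 5; 10 mod 7 = 3, so Wednesday + 3 = Saturday.
4004 mod 7 = 0, so 4004 days after a Saturday is Saturday + 0 = Saturday.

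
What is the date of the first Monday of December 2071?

December 7, 2071

December 1, 2071 is a Tuesday.
The first Monday is therefore December 7 (6 days later).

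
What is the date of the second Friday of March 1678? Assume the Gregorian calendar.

March 11, 1678

March 1, 1678 is a Tuesday.
The first Friday is therefore March 4 (3 days later).
The second Friday is 4 + 1×7 = March 11.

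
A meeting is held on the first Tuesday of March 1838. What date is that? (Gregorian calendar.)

March 1, 1838 is a Thursday.
The first Tuesday is therefore March 6 (5 days later).

March 6, 1838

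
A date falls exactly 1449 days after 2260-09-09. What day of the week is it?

Sunday

Sep 9, 2260 is a Sunday.
1449 mod 7 = 0, so 1449 days after a Sunday is Sunday + 0 = Sunday.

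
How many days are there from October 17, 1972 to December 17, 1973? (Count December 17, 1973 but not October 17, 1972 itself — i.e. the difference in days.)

Oct 17, 1972 → Oct 17, 1973: 365 days.
Oct 17, 1973 → Nov 17, 1973: 31 days (October has 31).
Nov 17, 1973 → Dec 17, 1973: 30 days.
Total: 426 days.

426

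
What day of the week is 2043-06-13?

Doomsday rule: the anchor day for the 2000s is Tuesday. For year 43: 43÷12 = 3 r 7, and 7÷4 = 1, so 3+7+1 = 11.
Tuesday + 11 ≡ Saturday — that's 2043's doomsday.
In June the doomsday date is Jun 6.
Jun 13 is 7 days after Jun 6; 7 mod 7 = 0, so Saturday + 0 = Saturday.

Saturday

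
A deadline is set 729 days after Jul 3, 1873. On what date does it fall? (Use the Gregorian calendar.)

+365 (one year) → Jul 3, 1874 (364 left).
Jul has 31 days: +29 → Aug 1, 1874 (335 left).
Aug has 31 days: +31 → Sep 1, 1874 (304 left).
Sep has 30 days: +30 → Oct 1, 1874 (274 left).
Oct has 31 days: +31 → Nov 1, 1874 (243 left).
Nov has 30 days: +30 → Dec 1, 1874 (213 left).
Dec has 31 days: +31 → Jan 1, 1875 (182 left).
Jan has 31 days: +31 → Feb 1, 1875 (151 left).
Feb has 28 days: +28 → Mar 1, 1875 (123 left).
Mar has 31 days: +31 → Apr 1, 1875 (92 left).
Apr has 30 days: +30 → May 1, 1875 (62 left).
May has 31 days: +31 → Jun 1, 1875 (31 left).
Jun has 30 days: +30 → Jul 1, 1875 (1 left).
+1 → Jul 2, 1875.

July 2, 1875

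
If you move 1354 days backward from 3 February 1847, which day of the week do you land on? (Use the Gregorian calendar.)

Sunday

Feb 3, 1847 is a Wednesday.
1354 mod 7 = 3, so 1354 days before a Wednesday is Wednesday − 3 = Sunday.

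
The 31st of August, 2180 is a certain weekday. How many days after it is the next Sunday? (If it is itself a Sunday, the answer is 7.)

Aug 31, 2180 is a Thursday.
From Thursday to the next Sunday is 3 days.

3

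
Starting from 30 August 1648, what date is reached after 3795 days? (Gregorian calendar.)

January 20, 1659

+365 (one year) → Aug 30, 1649 (3430 left).
+365 (one year) → Aug 30, 1650 (3065 left).
+365 (one year) → Aug 30, 1651 (2700 left).
+366 (one year; includes Feb 29, 1652) → Aug 30, 1652 (2334 left).
+365 (one year) → Aug 30, 1653 (1969 left).
+365 (one year) → Aug 30, 1654 (1604 left).
+365 (one year) → Aug 30, 1655 (1239 left).
+366 (one year; includes Feb 29, 1656) → Aug 30, 1656 (873 left).
+365 (one year) → Aug 30, 1657 (508 left).
+365 (one year) → Aug 30, 1658 (143 left).
Aug has 31 days: +2 → Sep 1, 1658 (141 left).
Sep has 30 days: +30 → Oct 1, 1658 (111 left).
Oct has 31 days: +31 → Nov 1, 1658 (80 left).
Nov has 30 days: +30 → Dec 1, 1658 (50 left).
Dec has 31 days: +31 → Jan 1, 1659 (19 left).
+19 → Jan 20, 1659.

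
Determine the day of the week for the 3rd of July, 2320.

Doomsday rule: the anchor day for the 2300s is Wednesday. For year 20: 20÷12 = 1 r 8, and 8÷4 = 2, so 1+8+2 = 11.
Wednesday + 11 ≡ Sunday — that's 2320's doomsday.
In July the doomsday date is Jul 11.
Jul 3 is 8 days before Jul 11; 8 mod 7 = 1, so Sunday − 1 = Saturday.

Saturday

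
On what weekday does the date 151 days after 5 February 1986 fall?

First find the weekday of Feb 5, 1986. Doomsday rule: the anchor day for the 1900s is Wednesday. For year 86: 86÷12 = 7 r 2, and 2÷4 = 0, so 7+2+0 = 9.
Wednesday + 9 ≡ Friday — that's 1986's doomsday.
In February the doomsday date is Feb 28 (1986 is not a leap year).
Feb 5 is 23 days before Feb 28; 23 mod 7 = 2, so Friday − 2 = Wednesday.
151 mod 7 = 4, so 151 days after a Wednesday is Wednesday + 4 = Sunday.

Sunday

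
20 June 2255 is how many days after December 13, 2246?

Dec 13, 2246 → Dec 13, 2247: 365 days.
Dec 13, 2247 → Dec 13, 2248: 366 days (Feb 29, 2248 is in that span).
Dec 13, 2248 → Dec 13, 2249: 365 days.
Dec 13, 2249 → Dec 13, 2250: 365 days.
Dec 13, 2250 → Dec 13, 2251: 365 days.
Dec 13, 2251 → Dec 13, 2252: 366 days (Feb 29, 2252 is in that span).
Dec 13, 2252 → Dec 13, 2253: 365 days.
Dec 13, 2253 → Dec 13, 2254: 365 days.
Dec 13, 2254 → Jan 13, 2255: 31 days (December has 31).
Jan 13, 2255 → Feb 13, 2255: 31 days (January has 31).
Feb 13, 2255 → Mar 13, 2255: 28 days (February has 28).
Mar 13, 2255 → Apr 13, 2255: 31 days (March has 31).
Apr 13, 2255 → May 13, 2255: 30 days (April has 30).
May 13, 2255 → Jun 13, 2255: 31 days (May has 31).
Jun 13, 2255 → Jun 20, 2255: 7 days.
Total: 3111 days.

3111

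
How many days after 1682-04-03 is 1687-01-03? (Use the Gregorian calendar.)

1736

Apr 3, 1682 → Apr 3, 1683: 365 days.
Apr 3, 1683 → Apr 3, 1684: 366 days (Feb 29, 1684 is in that span).
Apr 3, 1684 → Apr 3, 1685: 365 days.
Apr 3, 1685 → Apr 3, 1686: 365 days.
Apr 3, 1686 → May 3, 1686: 30 days (April has 30).
May 3, 1686 → Jun 3, 1686: 31 days (May has 31).
Jun 3, 1686 → Jul 3, 1686: 30 days (June has 30).
Jul 3, 1686 → Aug 3, 1686: 31 days (July has 31).
Aug 3, 1686 → Sep 3, 1686: 31 days (August has 31).
Sep 3, 1686 → Oct 3, 1686: 30 days (September has 30).
Oct 3, 1686 → Nov 3, 1686: 31 days (October has 31).
Nov 3, 1686 → Dec 3, 1686: 30 days (November has 30).
Dec 3, 1686 → Jan 3, 1687: 31 days.
Total: 1736 days.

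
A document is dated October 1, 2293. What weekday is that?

Sunday

Doomsday rule: the anchor day for the 2200s is Friday. For year 93: 93÷12 = 7 r 9, and 9÷4 = 2, so 7+9+2 = 18.
Friday + 18 ≡ Tuesday — that's 2293's doomsday.
In October the doomsday date is Oct 10.
Oct 1 is 9 days before Oct 10; 9 mod 7 = 2, so Tuesday − 2 = Sunday.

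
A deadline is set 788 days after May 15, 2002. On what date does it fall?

July 11, 2004

+365 (one year) → May 15, 2003 (423 left).
+366 (one year; includes Feb 29, 2004) → May 15, 2004 (57 left).
May has 31 days: +17 → Jun 1, 2004 (40 left).
Jun has 30 days: +30 → Jul 1, 2004 (10 left).
+10 → Jul 11, 2004.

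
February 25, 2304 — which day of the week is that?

Doomsday rule: the anchor day for the 2300s is Wednesday. For year 04: 4÷12 = 0 r 4, and 4÷4 = 1, so 0+4+1 = 5.
Wednesday + 5 ≡ Monday — that's 2304's doomsday.
In February the doomsday date is Feb 29 (2304 is a leap year (divisible by 4)).
Feb 25 is 4 days before Feb 29; 4 mod 7 = 4, so Monday − 4 = Thursday.

Thursday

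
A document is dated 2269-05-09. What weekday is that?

Sunday

Doomsday rule: the anchor day for the 2200s is Friday. For year 69: 69÷12 = 5 r 9, and 9÷4 = 2, so 5+9+2 = 16.
Friday + 16 ≡ Sunday — that's 2269's doomsday.
In May the doomsday date is May 9.
May 9 is the doomsday itself: Sunday.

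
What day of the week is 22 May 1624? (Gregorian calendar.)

Wednesday

Doomsday rule: the anchor day for the 1600s is Tuesday. For year 24: 24÷12 = 2 r 0, and 0÷4 = 0, so 2+0+0 = 2.
Tuesday + 2 ≡ Thursday — that's 1624's doomsday.
In May the doomsday date is May 9.
May 22 is 13 days after May 9; 13 mod 7 = 6, so Thursday + 6 = Wednesday.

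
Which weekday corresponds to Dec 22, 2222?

Sunday

Doomsday rule: the anchor day for the 2200s is Friday. For year 22: 22÷12 = 1 r 10, and 10÷4 = 2, so 1+10+2 = 13.
Friday + 13 ≡ Thursday — that's 2222's doomsday.
In December the doomsday date is Dec 12.
Dec 22 is 10 days after Dec 12; 10 mod 7 = 3, so Thursday + 3 = Sunday.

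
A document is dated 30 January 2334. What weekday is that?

Doomsday rule: the anchor day for the 2300s is Wednesday. For year 34: 34÷12 = 2 r 10, and 10÷4 = 2, so 2+10+2 = 14.
Wednesday + 14 ≡ Wednesday — that's 2334's doomsday.
In January the doomsday date is Jan 3 (2334 is not a leap year).
Jan 30 is 27 days after Jan 3; 27 mod 7 = 6, so Wednesday + 6 = Tuesday.

Tuesday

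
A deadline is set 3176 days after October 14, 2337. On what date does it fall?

+365 (one year) → Oct 14, 2338 (2811 left).
+365 (one year) → Oct 14, 2339 (2446 left).
+366 (one year; includes Feb 29, 2340) → Oct 14, 2340 (2080 left).
+365 (one year) → Oct 14, 2341 (1715 left).
+365 (one year) → Oct 14, 2342 (1350 left).
+365 (one year) → Oct 14, 2343 (985 left).
+366 (one year; includes Feb 29, 2344) → Oct 14, 2344 (619 left).
+365 (one year) → Oct 14, 2345 (254 left).
Oct has 31 days: +18 → Nov 1, 2345 (236 left).
Nov has 30 days: +30 → Dec 1, 2345 (206 left).
Dec has 31 days: +31 → Jan 1, 2346 (175 left).
Jan has 31 days: +31 → Feb 1, 2346 (144 left).
Feb has 28 days: +28 → Mar 1, 2346 (116 left).
Mar has 31 days: +31 → Apr 1, 2346 (85 left).
Apr has 30 days: +30 → May 1, 2346 (55 left).
May has 31 days: +31 → Jun 1, 2346 (24 left).
+24 → Jun 25, 2346.

June 25, 2346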